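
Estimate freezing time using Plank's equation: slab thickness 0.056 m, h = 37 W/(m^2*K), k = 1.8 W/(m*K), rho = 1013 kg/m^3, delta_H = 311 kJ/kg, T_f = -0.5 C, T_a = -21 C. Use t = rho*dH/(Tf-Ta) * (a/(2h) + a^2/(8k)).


dT = -0.5 - (-21) = 20.5 K
term1 = a/(2h) = 0.056/(2*37) = 0.0007567567568
term2 = a^2/(8k) = 0.056^2/(8*1.8) = 0.0002177777778
t = rho*dH*1000/dT * (term1 + term2)
t = 1013*311*1000/20.5 * (0.0007567567568 + 0.0002177777778)
t = 14977 s

14977


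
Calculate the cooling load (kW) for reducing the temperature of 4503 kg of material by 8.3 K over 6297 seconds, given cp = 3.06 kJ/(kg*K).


Q = m * cp * dT / t
Q = 4503 * 3.06 * 8.3 / 6297
Q = 18.162 kW

18.162


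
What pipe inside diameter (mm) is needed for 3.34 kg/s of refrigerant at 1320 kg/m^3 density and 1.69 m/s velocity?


A = m_dot / (rho * v) = 3.34 / (1320 * 1.69) = 0.001497220728 m^2
d = sqrt(4*A/pi) * 1000
d = 43.7 mm

43.7


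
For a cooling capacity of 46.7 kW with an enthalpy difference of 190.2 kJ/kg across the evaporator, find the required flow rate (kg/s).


m_dot = Q / dh
m_dot = 46.7 / 190.2
m_dot = 0.2455 kg/s

0.2455


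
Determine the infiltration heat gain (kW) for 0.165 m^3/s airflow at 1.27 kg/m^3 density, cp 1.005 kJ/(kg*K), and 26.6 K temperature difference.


Q = V_dot * rho * cp * dT
Q = 0.165 * 1.27 * 1.005 * 26.6
Q = 5.602 kW

5.602


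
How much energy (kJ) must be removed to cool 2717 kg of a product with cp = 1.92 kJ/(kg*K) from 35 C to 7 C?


dT = 35 - (7) = 28 K
Q = m * cp * dT = 2717 * 1.92 * 28
Q = 146066 kJ

146066


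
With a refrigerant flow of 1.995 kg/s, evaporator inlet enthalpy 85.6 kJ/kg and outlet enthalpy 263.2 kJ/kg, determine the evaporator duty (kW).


dh = 263.2 - 85.6 = 177.6 kJ/kg
Q_evap = m_dot * dh = 1.995 * 177.6
Q_evap = 354.31 kW

354.31


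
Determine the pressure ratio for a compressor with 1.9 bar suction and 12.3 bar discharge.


PR = P_high / P_low
PR = 12.3 / 1.9
PR = 6.474

6.474


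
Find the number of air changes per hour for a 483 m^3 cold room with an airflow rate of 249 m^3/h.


ACH = flow / volume
ACH = 249 / 483
ACH = 0.516

0.516


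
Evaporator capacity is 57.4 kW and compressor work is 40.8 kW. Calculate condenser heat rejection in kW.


Q_cond = Q_evap + W
Q_cond = 57.4 + 40.8
Q_cond = 98.2 kW

98.2


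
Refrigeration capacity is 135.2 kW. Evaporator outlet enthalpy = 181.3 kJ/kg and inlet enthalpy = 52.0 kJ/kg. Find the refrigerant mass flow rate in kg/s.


dh = 181.3 - 52.0 = 129.3 kJ/kg
m_dot = Q / dh = 135.2 / 129.3 = 1.0456 kg/s

1.0456


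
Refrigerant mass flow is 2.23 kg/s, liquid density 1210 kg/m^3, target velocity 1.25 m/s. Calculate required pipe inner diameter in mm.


A = m_dot / (rho * v) = 2.23 / (1210 * 1.25) = 0.001474380165 m^2
d = sqrt(4*A/pi) * 1000
d = 43.3 mm

43.3


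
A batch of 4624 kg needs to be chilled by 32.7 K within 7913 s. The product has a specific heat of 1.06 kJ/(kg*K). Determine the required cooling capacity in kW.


Q = m * cp * dT / t
Q = 4624 * 1.06 * 32.7 / 7913
Q = 20.255 kW

20.255


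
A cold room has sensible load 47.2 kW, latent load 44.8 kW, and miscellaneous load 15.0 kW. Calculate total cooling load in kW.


Q_total = Q_s + Q_l + Q_misc
Q_total = 47.2 + 44.8 + 15.0
Q_total = 107.0 kW

107.0


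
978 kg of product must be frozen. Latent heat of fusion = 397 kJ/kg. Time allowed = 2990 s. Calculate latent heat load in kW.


Q_lat = m * h_fg / t
Q_lat = 978 * 397 / 2990
Q_lat = 129.85 kW

129.85


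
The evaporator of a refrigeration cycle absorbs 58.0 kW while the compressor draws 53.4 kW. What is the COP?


COP = Q_evap / W
COP = 58.0 / 53.4
COP = 1.086

1.086


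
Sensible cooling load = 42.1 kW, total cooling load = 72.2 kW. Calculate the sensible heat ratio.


SHR = Q_sensible / Q_total
SHR = 42.1 / 72.2
SHR = 0.583

0.583


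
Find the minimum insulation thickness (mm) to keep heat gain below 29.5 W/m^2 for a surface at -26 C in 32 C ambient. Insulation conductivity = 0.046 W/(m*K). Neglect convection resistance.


dT = 32 - (-26) = 58 K
thickness = k * dT / q_max * 1000
thickness = 0.046 * 58 / 29.5 * 1000
thickness = 90.4 mm

90.4


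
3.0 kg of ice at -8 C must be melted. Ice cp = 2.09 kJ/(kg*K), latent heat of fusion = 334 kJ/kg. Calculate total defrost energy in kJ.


Sensible heat = cp * dT = 2.09 * 8 = 16.72 kJ/kg
Total per kg = 16.72 + 334 = 350.72 kJ/kg
Q = m * total = 3.0 * 350.72
Q = 1052.2 kJ

1052.2


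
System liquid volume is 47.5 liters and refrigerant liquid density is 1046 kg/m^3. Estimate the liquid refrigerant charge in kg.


Charge = V * rho / 1000
Charge = 47.5 * 1046 / 1000
Charge = 49.69 kg

49.69


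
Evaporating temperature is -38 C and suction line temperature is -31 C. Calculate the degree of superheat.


Superheat = T_suction - T_evap
Superheat = -31 - (-38)
Superheat = 7 K

7


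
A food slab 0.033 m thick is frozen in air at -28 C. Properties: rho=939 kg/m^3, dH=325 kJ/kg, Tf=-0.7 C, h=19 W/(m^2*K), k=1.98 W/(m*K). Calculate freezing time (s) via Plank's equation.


dT = -0.7 - (-28) = 27.3 K
term1 = a/(2h) = 0.033/(2*19) = 0.0008684210526
term2 = a^2/(8k) = 0.033^2/(8*1.98) = 0.00006875
t = rho*dH*1000/dT * (term1 + term2)
t = 939*325*1000/27.3 * (0.0008684210526 + 0.00006875)
t = 10476 s

10476


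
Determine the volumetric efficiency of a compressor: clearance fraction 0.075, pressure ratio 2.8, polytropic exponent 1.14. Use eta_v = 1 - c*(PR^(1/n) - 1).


PR^(1/n) = 2.8^(1/1.14) = 2.46742458
eta_v = 1 - 0.075 * (2.46742458 - 1)
eta_v = 0.8899

0.8899


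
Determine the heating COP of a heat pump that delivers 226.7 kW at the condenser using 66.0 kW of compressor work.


COP_hp = Q_cond / W
COP_hp = 226.7 / 66.0
COP_hp = 3.435

3.435


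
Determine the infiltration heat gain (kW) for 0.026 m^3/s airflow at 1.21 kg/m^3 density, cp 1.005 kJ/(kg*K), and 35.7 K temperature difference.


Q = V_dot * rho * cp * dT
Q = 0.026 * 1.21 * 1.005 * 35.7
Q = 1.129 kW

1.129


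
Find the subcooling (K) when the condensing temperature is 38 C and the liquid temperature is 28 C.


Subcooling = T_cond - T_liquid
Subcooling = 38 - 28
Subcooling = 10 K

10


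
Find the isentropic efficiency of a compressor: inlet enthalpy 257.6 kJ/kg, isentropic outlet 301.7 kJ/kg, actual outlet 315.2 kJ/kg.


dh_ideal = 301.7 - 257.6 = 44.1 kJ/kg
dh_actual = 315.2 - 257.6 = 57.6 kJ/kg
eta_s = dh_ideal / dh_actual = 44.1 / 57.6
eta_s = 0.7656

0.7656


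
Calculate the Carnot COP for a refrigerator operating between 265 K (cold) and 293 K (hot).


dT = 293 - 265 = 28 K
COP_carnot = T_cold / dT = 265 / 28
COP_carnot = 9.464

9.464


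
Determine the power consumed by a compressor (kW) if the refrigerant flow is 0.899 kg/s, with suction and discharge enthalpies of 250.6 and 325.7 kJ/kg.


dh = 325.7 - 250.6 = 75.1 kJ/kg
W = m_dot * dh = 0.899 * 75.1 = 67.51 kW

67.51


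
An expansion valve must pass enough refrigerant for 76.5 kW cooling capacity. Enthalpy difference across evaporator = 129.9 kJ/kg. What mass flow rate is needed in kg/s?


m_dot = Q / dh
m_dot = 76.5 / 129.9
m_dot = 0.5889 kg/s

0.5889


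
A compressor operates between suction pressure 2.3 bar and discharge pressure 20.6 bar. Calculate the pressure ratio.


PR = P_high / P_low
PR = 20.6 / 2.3
PR = 8.957

8.957


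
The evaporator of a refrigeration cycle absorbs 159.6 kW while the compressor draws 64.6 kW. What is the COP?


COP = Q_evap / W
COP = 159.6 / 64.6
COP = 2.471

2.471


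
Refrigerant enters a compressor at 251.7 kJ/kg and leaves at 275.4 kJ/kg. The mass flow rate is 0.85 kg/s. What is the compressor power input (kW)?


dh = 275.4 - 251.7 = 23.7 kJ/kg
W = m_dot * dh = 0.85 * 23.7 = 20.15 kW

20.15


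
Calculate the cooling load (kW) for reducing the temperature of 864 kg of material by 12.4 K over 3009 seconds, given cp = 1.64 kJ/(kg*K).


Q = m * cp * dT / t
Q = 864 * 1.64 * 12.4 / 3009
Q = 5.839 kW

5.839


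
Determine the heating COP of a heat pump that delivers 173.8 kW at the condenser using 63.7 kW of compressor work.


COP_hp = Q_cond / W
COP_hp = 173.8 / 63.7
COP_hp = 2.728

2.728


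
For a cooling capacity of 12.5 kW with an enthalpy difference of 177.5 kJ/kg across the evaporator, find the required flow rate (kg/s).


m_dot = Q / dh
m_dot = 12.5 / 177.5
m_dot = 0.0704 kg/s

0.0704


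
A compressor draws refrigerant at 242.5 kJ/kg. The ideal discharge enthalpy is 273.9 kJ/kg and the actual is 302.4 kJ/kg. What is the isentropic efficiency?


dh_ideal = 273.9 - 242.5 = 31.4 kJ/kg
dh_actual = 302.4 - 242.5 = 59.9 kJ/kg
eta_s = dh_ideal / dh_actual = 31.4 / 59.9
eta_s = 0.5242

0.5242


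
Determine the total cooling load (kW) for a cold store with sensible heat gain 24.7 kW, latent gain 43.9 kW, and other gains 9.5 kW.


Q_total = Q_s + Q_l + Q_misc
Q_total = 24.7 + 43.9 + 9.5
Q_total = 78.1 kW

78.1


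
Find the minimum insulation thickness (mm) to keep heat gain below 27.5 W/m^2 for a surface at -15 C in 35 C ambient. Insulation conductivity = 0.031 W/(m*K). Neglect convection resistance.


dT = 35 - (-15) = 50 K
thickness = k * dT / q_max * 1000
thickness = 0.031 * 50 / 27.5 * 1000
thickness = 56.4 mm

56.4


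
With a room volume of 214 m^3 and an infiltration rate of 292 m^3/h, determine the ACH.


ACH = flow / volume
ACH = 292 / 214
ACH = 1.364

1.364


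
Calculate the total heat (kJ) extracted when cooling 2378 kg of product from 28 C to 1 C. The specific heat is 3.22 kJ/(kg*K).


dT = 28 - (1) = 27 K
Q = m * cp * dT = 2378 * 3.22 * 27
Q = 206743 kJ

206743


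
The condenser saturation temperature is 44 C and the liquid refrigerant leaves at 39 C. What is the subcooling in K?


Subcooling = T_cond - T_liquid
Subcooling = 44 - 39
Subcooling = 5 K

5


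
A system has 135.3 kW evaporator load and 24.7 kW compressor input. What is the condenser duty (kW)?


Q_cond = Q_evap + W
Q_cond = 135.3 + 24.7
Q_cond = 160.0 kW

160.0


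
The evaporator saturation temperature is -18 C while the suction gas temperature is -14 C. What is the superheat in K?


Superheat = T_suction - T_evap
Superheat = -14 - (-18)
Superheat = 4 K

4


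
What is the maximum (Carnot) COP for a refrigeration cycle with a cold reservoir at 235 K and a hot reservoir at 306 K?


dT = 306 - 235 = 71 K
COP_carnot = T_cold / dT = 235 / 71
COP_carnot = 3.31

3.31


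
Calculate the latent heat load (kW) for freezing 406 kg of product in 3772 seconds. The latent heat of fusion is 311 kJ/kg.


Q_lat = m * h_fg / t
Q_lat = 406 * 311 / 3772
Q_lat = 33.47 kW

33.47


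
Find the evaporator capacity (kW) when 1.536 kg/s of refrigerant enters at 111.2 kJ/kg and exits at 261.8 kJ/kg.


dh = 261.8 - 111.2 = 150.6 kJ/kg
Q_evap = m_dot * dh = 1.536 * 150.6
Q_evap = 231.32 kW

231.32


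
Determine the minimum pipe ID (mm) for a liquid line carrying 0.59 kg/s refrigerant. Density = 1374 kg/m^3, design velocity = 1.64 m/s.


A = m_dot / (rho * v) = 0.59 / (1374 * 1.64) = 0.0002618312209 m^2
d = sqrt(4*A/pi) * 1000
d = 18.3 mm

18.3


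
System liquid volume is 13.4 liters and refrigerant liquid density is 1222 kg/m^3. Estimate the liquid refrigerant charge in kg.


Charge = V * rho / 1000
Charge = 13.4 * 1222 / 1000
Charge = 16.37 kg

16.37


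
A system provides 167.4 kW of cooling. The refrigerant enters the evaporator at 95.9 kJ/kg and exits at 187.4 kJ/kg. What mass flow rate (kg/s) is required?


dh = 187.4 - 95.9 = 91.5 kJ/kg
m_dot = Q / dh = 167.4 / 91.5 = 1.8295 kg/s

1.8295


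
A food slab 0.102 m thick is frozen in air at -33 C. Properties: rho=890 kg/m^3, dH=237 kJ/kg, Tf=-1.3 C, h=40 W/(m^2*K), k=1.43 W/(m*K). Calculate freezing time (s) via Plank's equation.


dT = -1.3 - (-33) = 31.7 K
term1 = a/(2h) = 0.102/(2*40) = 0.001275
term2 = a^2/(8k) = 0.102^2/(8*1.43) = 0.0009094405594
t = rho*dH*1000/dT * (term1 + term2)
t = 890*237*1000/31.7 * (0.001275 + 0.0009094405594)
t = 14535 s

14535


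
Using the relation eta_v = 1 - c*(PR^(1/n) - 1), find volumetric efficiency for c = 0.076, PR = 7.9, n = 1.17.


PR^(1/n) = 7.9^(1/1.17) = 5.85063011
eta_v = 1 - 0.076 * (5.85063011 - 1)
eta_v = 0.6314

0.6314


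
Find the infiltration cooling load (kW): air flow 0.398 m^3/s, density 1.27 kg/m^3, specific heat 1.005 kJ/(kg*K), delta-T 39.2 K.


Q = V_dot * rho * cp * dT
Q = 0.398 * 1.27 * 1.005 * 39.2
Q = 19.913 kW

19.913


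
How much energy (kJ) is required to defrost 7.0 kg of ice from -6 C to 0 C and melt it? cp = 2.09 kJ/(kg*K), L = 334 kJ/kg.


Sensible heat = cp * dT = 2.09 * 6 = 12.54 kJ/kg
Total per kg = 12.54 + 334 = 346.54 kJ/kg
Q = m * total = 7.0 * 346.54
Q = 2425.8 kJ

2425.8


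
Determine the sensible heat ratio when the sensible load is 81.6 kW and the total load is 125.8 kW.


SHR = Q_sensible / Q_total
SHR = 81.6 / 125.8
SHR = 0.649

0.649


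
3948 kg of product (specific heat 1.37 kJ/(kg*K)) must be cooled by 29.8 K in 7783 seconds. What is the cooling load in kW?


Q = m * cp * dT / t
Q = 3948 * 1.37 * 29.8 / 7783
Q = 20.709 kW

20.709


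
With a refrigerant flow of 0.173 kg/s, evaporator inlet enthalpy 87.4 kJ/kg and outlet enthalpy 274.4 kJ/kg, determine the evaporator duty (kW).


dh = 274.4 - 87.4 = 187.0 kJ/kg
Q_evap = m_dot * dh = 0.173 * 187.0
Q_evap = 32.35 kW

32.35


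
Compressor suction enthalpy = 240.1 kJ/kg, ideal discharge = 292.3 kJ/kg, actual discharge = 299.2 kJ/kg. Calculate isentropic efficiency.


dh_ideal = 292.3 - 240.1 = 52.2 kJ/kg
dh_actual = 299.2 - 240.1 = 59.1 kJ/kg
eta_s = dh_ideal / dh_actual = 52.2 / 59.1
eta_s = 0.8832

0.8832


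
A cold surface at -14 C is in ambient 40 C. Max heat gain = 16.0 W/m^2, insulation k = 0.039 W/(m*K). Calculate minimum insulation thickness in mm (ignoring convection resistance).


dT = 40 - (-14) = 54 K
thickness = k * dT / q_max * 1000
thickness = 0.039 * 54 / 16.0 * 1000
thickness = 131.6 mm

131.6


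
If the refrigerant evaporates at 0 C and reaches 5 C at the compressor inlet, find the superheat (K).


Superheat = T_suction - T_evap
Superheat = 5 - (0)
Superheat = 5 K

5


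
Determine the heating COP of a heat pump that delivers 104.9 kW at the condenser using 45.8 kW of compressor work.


COP_hp = Q_cond / W
COP_hp = 104.9 / 45.8
COP_hp = 2.29

2.29


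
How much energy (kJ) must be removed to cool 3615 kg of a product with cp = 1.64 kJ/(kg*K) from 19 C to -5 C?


dT = 19 - (-5) = 24 K
Q = m * cp * dT = 3615 * 1.64 * 24
Q = 142286 kJ

142286


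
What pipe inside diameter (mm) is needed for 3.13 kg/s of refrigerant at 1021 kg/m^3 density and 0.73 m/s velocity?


A = m_dot / (rho * v) = 3.13 / (1021 * 0.73) = 0.004199482109 m^2
d = sqrt(4*A/pi) * 1000
d = 73.1 mm

73.1


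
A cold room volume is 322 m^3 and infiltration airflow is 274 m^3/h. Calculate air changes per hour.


ACH = flow / volume
ACH = 274 / 322
ACH = 0.851

0.851


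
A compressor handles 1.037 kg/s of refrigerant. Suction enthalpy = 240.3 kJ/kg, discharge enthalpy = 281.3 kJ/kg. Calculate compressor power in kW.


dh = 281.3 - 240.3 = 41.0 kJ/kg
W = m_dot * dh = 1.037 * 41.0 = 42.52 kW

42.52


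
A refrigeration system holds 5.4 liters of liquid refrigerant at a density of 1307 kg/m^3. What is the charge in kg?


Charge = V * rho / 1000
Charge = 5.4 * 1307 / 1000
Charge = 7.06 kg

7.06


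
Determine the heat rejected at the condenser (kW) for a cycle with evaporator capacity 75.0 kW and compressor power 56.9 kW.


Q_cond = Q_evap + W
Q_cond = 75.0 + 56.9
Q_cond = 131.9 kW

131.9


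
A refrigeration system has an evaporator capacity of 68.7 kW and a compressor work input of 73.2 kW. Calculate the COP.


COP = Q_evap / W
COP = 68.7 / 73.2
COP = 0.939

0.939


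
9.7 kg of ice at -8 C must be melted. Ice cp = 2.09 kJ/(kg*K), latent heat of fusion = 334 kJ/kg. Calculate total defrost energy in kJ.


Sensible heat = cp * dT = 2.09 * 8 = 16.72 kJ/kg
Total per kg = 16.72 + 334 = 350.72 kJ/kg
Q = m * total = 9.7 * 350.72
Q = 3402.0 kJ

3402.0


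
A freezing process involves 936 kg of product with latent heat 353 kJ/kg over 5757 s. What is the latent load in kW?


Q_lat = m * h_fg / t
Q_lat = 936 * 353 / 5757
Q_lat = 57.39 kW

57.39


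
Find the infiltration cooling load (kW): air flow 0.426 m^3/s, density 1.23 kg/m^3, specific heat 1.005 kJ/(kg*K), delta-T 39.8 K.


Q = V_dot * rho * cp * dT
Q = 0.426 * 1.23 * 1.005 * 39.8
Q = 20.959 kW

20.959


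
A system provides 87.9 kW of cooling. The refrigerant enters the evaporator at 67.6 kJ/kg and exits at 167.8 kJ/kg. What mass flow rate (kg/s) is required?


dh = 167.8 - 67.6 = 100.2 kJ/kg
m_dot = Q / dh = 87.9 / 100.2 = 0.8772 kg/s

0.8772


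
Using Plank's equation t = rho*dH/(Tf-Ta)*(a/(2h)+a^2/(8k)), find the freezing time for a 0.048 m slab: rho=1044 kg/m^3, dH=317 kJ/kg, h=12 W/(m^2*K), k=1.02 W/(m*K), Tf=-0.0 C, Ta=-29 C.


dT = -0.0 - (-29) = 29.0 K
term1 = a/(2h) = 0.048/(2*12) = 0.002
term2 = a^2/(8k) = 0.048^2/(8*1.02) = 0.0002823529412
t = rho*dH*1000/dT * (term1 + term2)
t = 1044*317*1000/29.0 * (0.002 + 0.0002823529412)
t = 26046 s

26046


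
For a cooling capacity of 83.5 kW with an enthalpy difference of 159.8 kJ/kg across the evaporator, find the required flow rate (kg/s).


m_dot = Q / dh
m_dot = 83.5 / 159.8
m_dot = 0.5225 kg/s

0.5225


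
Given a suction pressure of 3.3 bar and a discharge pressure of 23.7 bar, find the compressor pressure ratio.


PR = P_high / P_low
PR = 23.7 / 3.3
PR = 7.182

7.182


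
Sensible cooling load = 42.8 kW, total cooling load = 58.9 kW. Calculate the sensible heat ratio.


SHR = Q_sensible / Q_total
SHR = 42.8 / 58.9
SHR = 0.727

0.727


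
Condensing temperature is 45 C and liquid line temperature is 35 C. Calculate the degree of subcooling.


Subcooling = T_cond - T_liquid
Subcooling = 45 - 35
Subcooling = 10 K

10


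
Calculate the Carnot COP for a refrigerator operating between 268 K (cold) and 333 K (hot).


dT = 333 - 268 = 65 K
COP_carnot = T_cold / dT = 268 / 65
COP_carnot = 4.123

4.123


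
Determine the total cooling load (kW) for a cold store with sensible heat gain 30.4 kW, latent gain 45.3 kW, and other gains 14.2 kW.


Q_total = Q_s + Q_l + Q_misc
Q_total = 30.4 + 45.3 + 14.2
Q_total = 89.9 kW

89.9


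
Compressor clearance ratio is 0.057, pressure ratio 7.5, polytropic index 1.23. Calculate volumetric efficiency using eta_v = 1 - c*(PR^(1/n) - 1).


PR^(1/n) = 7.5^(1/1.23) = 5.14555141
eta_v = 1 - 0.057 * (5.14555141 - 1)
eta_v = 0.7637

0.7637


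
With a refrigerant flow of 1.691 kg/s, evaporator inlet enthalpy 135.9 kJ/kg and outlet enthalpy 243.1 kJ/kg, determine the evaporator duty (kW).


dh = 243.1 - 135.9 = 107.2 kJ/kg
Q_evap = m_dot * dh = 1.691 * 107.2
Q_evap = 181.28 kW

181.28


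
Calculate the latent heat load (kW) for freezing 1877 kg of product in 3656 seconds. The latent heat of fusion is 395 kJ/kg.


Q_lat = m * h_fg / t
Q_lat = 1877 * 395 / 3656
Q_lat = 202.79 kW

202.79


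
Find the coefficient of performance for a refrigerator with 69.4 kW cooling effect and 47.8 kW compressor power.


COP = Q_evap / W
COP = 69.4 / 47.8
COP = 1.452

1.452


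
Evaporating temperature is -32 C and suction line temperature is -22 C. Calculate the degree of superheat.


Superheat = T_suction - T_evap
Superheat = -22 - (-32)
Superheat = 10 K

10


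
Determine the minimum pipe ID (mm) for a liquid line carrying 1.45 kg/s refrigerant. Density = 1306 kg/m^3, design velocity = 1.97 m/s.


A = m_dot / (rho * v) = 1.45 / (1306 * 1.97) = 0.0005635839274 m^2
d = sqrt(4*A/pi) * 1000
d = 26.8 mm

26.8


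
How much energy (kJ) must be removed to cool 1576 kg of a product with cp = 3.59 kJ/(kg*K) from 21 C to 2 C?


dT = 21 - (2) = 19 K
Q = m * cp * dT = 1576 * 3.59 * 19
Q = 107499 kJ

107499


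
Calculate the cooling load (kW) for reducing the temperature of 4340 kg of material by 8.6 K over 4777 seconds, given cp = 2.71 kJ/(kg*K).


Q = m * cp * dT / t
Q = 4340 * 2.71 * 8.6 / 4777
Q = 21.174 kW

21.174


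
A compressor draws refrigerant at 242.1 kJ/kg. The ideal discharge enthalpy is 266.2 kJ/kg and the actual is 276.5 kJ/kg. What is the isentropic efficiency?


dh_ideal = 266.2 - 242.1 = 24.1 kJ/kg
dh_actual = 276.5 - 242.1 = 34.4 kJ/kg
eta_s = dh_ideal / dh_actual = 24.1 / 34.4
eta_s = 0.7006

0.7006


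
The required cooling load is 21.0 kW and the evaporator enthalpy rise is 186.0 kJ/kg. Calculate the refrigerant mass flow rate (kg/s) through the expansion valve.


m_dot = Q / dh
m_dot = 21.0 / 186.0
m_dot = 0.1129 kg/s

0.1129


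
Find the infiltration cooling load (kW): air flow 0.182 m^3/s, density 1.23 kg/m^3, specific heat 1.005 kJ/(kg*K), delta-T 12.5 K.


Q = V_dot * rho * cp * dT
Q = 0.182 * 1.23 * 1.005 * 12.5
Q = 2.812 kW

2.812


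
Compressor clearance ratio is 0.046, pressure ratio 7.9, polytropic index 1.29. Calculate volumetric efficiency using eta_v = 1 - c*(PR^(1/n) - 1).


PR^(1/n) = 7.9^(1/1.29) = 4.96403637
eta_v = 1 - 0.046 * (4.96403637 - 1)
eta_v = 0.8177

0.8177


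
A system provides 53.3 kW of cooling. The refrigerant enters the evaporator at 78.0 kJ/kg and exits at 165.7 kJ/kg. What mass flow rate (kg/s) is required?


dh = 165.7 - 78.0 = 87.7 kJ/kg
m_dot = Q / dh = 53.3 / 87.7 = 0.6078 kg/s

0.6078


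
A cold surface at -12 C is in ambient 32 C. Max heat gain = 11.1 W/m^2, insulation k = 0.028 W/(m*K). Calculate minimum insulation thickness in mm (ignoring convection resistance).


dT = 32 - (-12) = 44 K
thickness = k * dT / q_max * 1000
thickness = 0.028 * 44 / 11.1 * 1000
thickness = 111.0 mm

111.0


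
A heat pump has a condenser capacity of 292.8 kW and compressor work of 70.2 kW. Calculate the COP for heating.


COP_hp = Q_cond / W
COP_hp = 292.8 / 70.2
COP_hp = 4.171

4.171


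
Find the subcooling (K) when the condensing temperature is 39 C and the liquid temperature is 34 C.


Subcooling = T_cond - T_liquid
Subcooling = 39 - 34
Subcooling = 5 K

5


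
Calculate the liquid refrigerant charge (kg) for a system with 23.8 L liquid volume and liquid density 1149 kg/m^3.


Charge = V * rho / 1000
Charge = 23.8 * 1149 / 1000
Charge = 27.35 kg

27.35


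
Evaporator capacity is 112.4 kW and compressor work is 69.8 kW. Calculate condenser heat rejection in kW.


Q_cond = Q_evap + W
Q_cond = 112.4 + 69.8
Q_cond = 182.2 kW

182.2


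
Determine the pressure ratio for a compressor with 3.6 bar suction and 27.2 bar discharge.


PR = P_high / P_low
PR = 27.2 / 3.6
PR = 7.556

7.556


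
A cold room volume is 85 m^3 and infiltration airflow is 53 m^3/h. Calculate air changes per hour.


ACH = flow / volume
ACH = 53 / 85
ACH = 0.624

0.624


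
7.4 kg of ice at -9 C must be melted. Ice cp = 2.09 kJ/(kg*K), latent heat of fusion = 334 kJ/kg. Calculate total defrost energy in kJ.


Sensible heat = cp * dT = 2.09 * 9 = 18.81 kJ/kg
Total per kg = 18.81 + 334 = 352.81 kJ/kg
Q = m * total = 7.4 * 352.81
Q = 2610.8 kJ

2610.8


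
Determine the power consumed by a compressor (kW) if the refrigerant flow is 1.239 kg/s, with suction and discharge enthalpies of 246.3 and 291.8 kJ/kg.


dh = 291.8 - 246.3 = 45.5 kJ/kg
W = m_dot * dh = 1.239 * 45.5 = 56.37 kW

56.37


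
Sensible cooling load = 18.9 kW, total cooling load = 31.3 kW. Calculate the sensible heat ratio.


SHR = Q_sensible / Q_total
SHR = 18.9 / 31.3
SHR = 0.604

0.604


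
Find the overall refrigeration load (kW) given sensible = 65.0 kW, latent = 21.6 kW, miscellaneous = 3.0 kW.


Q_total = Q_s + Q_l + Q_misc
Q_total = 65.0 + 21.6 + 3.0
Q_total = 89.6 kW

89.6


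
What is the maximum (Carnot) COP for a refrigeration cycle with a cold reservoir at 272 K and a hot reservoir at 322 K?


dT = 322 - 272 = 50 K
COP_carnot = T_cold / dT = 272 / 50
COP_carnot = 5.44

5.44


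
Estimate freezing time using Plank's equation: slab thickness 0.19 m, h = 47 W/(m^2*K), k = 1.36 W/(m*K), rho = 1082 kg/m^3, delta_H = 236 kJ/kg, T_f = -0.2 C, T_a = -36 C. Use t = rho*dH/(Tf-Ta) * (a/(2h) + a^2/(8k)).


dT = -0.2 - (-36) = 35.8 K
term1 = a/(2h) = 0.19/(2*47) = 0.002021276596
term2 = a^2/(8k) = 0.19^2/(8*1.36) = 0.003318014706
t = rho*dH*1000/dT * (term1 + term2)
t = 1082*236*1000/35.8 * (0.002021276596 + 0.003318014706)
t = 38084 s

38084


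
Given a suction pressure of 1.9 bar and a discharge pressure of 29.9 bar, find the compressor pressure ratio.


PR = P_high / P_low
PR = 29.9 / 1.9
PR = 15.737

15.737


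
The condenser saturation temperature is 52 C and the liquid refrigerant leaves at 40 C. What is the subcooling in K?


Subcooling = T_cond - T_liquid
Subcooling = 52 - 40
Subcooling = 12 K

12


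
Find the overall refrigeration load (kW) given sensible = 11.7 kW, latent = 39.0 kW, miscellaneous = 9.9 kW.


Q_total = Q_s + Q_l + Q_misc
Q_total = 11.7 + 39.0 + 9.9
Q_total = 60.6 kW

60.6


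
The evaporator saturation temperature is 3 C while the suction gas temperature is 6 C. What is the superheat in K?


Superheat = T_suction - T_evap
Superheat = 6 - (3)
Superheat = 3 K

3


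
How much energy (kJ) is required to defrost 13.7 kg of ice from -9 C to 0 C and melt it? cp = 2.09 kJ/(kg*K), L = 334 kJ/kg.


Sensible heat = cp * dT = 2.09 * 9 = 18.81 kJ/kg
Total per kg = 18.81 + 334 = 352.81 kJ/kg
Q = m * total = 13.7 * 352.81
Q = 4833.5 kJ

4833.5


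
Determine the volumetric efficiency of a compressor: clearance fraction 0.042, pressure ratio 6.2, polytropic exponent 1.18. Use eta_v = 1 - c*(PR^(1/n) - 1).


PR^(1/n) = 6.2^(1/1.18) = 4.69373299
eta_v = 1 - 0.042 * (4.69373299 - 1)
eta_v = 0.8449

0.8449


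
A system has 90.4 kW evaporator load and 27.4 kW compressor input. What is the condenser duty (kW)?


Q_cond = Q_evap + W
Q_cond = 90.4 + 27.4
Q_cond = 117.8 kW

117.8


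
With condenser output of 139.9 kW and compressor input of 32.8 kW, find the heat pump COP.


COP_hp = Q_cond / W
COP_hp = 139.9 / 32.8
COP_hp = 4.265

4.265


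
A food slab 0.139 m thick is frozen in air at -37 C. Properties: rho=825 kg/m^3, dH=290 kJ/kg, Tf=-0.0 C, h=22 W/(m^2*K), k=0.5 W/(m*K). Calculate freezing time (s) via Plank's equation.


dT = -0.0 - (-37) = 37.0 K
term1 = a/(2h) = 0.139/(2*22) = 0.003159090909
term2 = a^2/(8k) = 0.139^2/(8*0.5) = 0.00483025
t = rho*dH*1000/dT * (term1 + term2)
t = 825*290*1000/37.0 * (0.003159090909 + 0.00483025)
t = 51661 s

51661


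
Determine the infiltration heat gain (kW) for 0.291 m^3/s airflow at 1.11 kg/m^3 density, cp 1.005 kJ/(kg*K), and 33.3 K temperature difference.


Q = V_dot * rho * cp * dT
Q = 0.291 * 1.11 * 1.005 * 33.3
Q = 10.81 kW

10.81


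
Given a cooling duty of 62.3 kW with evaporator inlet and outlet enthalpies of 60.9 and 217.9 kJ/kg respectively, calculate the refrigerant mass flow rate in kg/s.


dh = 217.9 - 60.9 = 157.0 kJ/kg
m_dot = Q / dh = 62.3 / 157.0 = 0.3968 kg/s

0.3968


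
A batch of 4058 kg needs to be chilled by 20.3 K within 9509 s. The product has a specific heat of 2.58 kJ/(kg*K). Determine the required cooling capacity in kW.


Q = m * cp * dT / t
Q = 4058 * 2.58 * 20.3 / 9509
Q = 22.351 kW

22.351


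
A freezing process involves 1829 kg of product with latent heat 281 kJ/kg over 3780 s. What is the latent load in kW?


Q_lat = m * h_fg / t
Q_lat = 1829 * 281 / 3780
Q_lat = 135.97 kW

135.97


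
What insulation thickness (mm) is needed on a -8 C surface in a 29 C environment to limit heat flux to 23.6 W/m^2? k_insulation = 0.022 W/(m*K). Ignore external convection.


dT = 29 - (-8) = 37 K
thickness = k * dT / q_max * 1000
thickness = 0.022 * 37 / 23.6 * 1000
thickness = 34.5 mm

34.5


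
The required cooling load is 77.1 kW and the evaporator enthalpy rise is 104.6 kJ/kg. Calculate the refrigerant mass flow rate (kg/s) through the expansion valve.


m_dot = Q / dh
m_dot = 77.1 / 104.6
m_dot = 0.7371 kg/s

0.7371


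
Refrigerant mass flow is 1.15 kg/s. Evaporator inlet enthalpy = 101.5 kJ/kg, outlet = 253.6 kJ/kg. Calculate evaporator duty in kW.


dh = 253.6 - 101.5 = 152.1 kJ/kg
Q_evap = m_dot * dh = 1.15 * 152.1
Q_evap = 174.92 kW

174.92


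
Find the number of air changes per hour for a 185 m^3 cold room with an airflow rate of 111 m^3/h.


ACH = flow / volume
ACH = 111 / 185
ACH = 0.6

0.6


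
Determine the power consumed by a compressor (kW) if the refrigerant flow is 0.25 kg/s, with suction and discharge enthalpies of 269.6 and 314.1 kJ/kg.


dh = 314.1 - 269.6 = 44.5 kJ/kg
W = m_dot * dh = 0.25 * 44.5 = 11.13 kW

11.13


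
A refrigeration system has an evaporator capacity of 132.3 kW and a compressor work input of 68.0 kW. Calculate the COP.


COP = Q_evap / W
COP = 132.3 / 68.0
COP = 1.946

1.946


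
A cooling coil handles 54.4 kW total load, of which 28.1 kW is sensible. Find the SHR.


SHR = Q_sensible / Q_total
SHR = 28.1 / 54.4
SHR = 0.517

0.517


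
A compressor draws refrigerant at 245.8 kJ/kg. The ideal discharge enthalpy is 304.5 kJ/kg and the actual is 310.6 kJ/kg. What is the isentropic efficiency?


dh_ideal = 304.5 - 245.8 = 58.7 kJ/kg
dh_actual = 310.6 - 245.8 = 64.8 kJ/kg
eta_s = dh_ideal / dh_actual = 58.7 / 64.8
eta_s = 0.9059

0.9059


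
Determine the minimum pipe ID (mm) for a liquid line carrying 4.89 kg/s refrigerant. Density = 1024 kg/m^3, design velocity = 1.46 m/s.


A = m_dot / (rho * v) = 4.89 / (1024 * 1.46) = 0.003270815497 m^2
d = sqrt(4*A/pi) * 1000
d = 64.5 mm

64.5


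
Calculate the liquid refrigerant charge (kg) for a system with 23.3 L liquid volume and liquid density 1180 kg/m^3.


Charge = V * rho / 1000
Charge = 23.3 * 1180 / 1000
Charge = 27.49 kg

27.49


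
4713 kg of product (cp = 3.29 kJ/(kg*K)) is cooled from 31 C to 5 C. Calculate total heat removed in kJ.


dT = 31 - (5) = 26 K
Q = m * cp * dT = 4713 * 3.29 * 26
Q = 403150 kJ

403150


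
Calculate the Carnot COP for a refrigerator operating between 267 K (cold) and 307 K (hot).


dT = 307 - 267 = 40 K
COP_carnot = T_cold / dT = 267 / 40
COP_carnot = 6.675

6.675


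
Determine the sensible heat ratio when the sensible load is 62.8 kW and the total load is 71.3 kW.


SHR = Q_sensible / Q_total
SHR = 62.8 / 71.3
SHR = 0.881

0.881


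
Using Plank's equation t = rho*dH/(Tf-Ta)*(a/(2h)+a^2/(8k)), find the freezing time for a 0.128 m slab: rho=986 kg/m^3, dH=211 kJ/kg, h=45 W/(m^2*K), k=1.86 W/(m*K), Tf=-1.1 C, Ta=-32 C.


dT = -1.1 - (-32) = 30.9 K
term1 = a/(2h) = 0.128/(2*45) = 0.001422222222
term2 = a^2/(8k) = 0.128^2/(8*1.86) = 0.001101075269
t = rho*dH*1000/dT * (term1 + term2)
t = 986*211*1000/30.9 * (0.001422222222 + 0.001101075269)
t = 16989 s

16989


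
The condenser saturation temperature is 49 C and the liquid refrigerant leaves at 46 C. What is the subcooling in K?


Subcooling = T_cond - T_liquid
Subcooling = 49 - 46
Subcooling = 3 K

3


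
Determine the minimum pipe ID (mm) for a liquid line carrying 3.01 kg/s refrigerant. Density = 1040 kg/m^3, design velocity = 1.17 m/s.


A = m_dot / (rho * v) = 3.01 / (1040 * 1.17) = 0.002473701512 m^2
d = sqrt(4*A/pi) * 1000
d = 56.1 mm

56.1


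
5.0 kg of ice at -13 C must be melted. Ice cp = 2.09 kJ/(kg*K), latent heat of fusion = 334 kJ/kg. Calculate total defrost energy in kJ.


Sensible heat = cp * dT = 2.09 * 13 = 27.17 kJ/kg
Total per kg = 27.17 + 334 = 361.17 kJ/kg
Q = m * total = 5.0 * 361.17
Q = 1805.9 kJ

1805.9


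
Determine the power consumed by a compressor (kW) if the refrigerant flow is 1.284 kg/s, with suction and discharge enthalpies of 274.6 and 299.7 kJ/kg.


dh = 299.7 - 274.6 = 25.1 kJ/kg
W = m_dot * dh = 1.284 * 25.1 = 32.23 kW

32.23


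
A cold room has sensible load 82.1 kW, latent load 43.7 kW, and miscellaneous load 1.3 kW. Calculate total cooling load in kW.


Q_total = Q_s + Q_l + Q_misc
Q_total = 82.1 + 43.7 + 1.3
Q_total = 127.1 kW

127.1


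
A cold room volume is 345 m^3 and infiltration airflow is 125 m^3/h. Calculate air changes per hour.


ACH = flow / volume
ACH = 125 / 345
ACH = 0.362

0.362


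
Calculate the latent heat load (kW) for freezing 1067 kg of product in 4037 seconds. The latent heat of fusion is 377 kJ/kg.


Q_lat = m * h_fg / t
Q_lat = 1067 * 377 / 4037
Q_lat = 99.64 kW

99.64


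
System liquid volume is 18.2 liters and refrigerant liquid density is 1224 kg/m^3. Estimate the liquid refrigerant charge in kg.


Charge = V * rho / 1000
Charge = 18.2 * 1224 / 1000
Charge = 22.28 kg

22.28


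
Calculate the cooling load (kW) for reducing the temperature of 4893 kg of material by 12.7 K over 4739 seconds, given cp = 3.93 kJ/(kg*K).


Q = m * cp * dT / t
Q = 4893 * 3.93 * 12.7 / 4739
Q = 51.533 kW

51.533


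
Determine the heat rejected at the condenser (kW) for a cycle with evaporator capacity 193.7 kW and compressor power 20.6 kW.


Q_cond = Q_evap + W
Q_cond = 193.7 + 20.6
Q_cond = 214.3 kW

214.3


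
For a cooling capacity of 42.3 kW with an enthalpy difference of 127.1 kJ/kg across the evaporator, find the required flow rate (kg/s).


m_dot = Q / dh
m_dot = 42.3 / 127.1
m_dot = 0.3328 kg/s

0.3328


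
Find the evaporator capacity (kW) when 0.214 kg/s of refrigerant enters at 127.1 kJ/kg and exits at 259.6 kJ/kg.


dh = 259.6 - 127.1 = 132.5 kJ/kg
Q_evap = m_dot * dh = 0.214 * 132.5
Q_evap = 28.36 kW

28.36


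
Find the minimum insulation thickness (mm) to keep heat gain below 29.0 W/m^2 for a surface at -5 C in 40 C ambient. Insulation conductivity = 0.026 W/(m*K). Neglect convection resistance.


dT = 40 - (-5) = 45 K
thickness = k * dT / q_max * 1000
thickness = 0.026 * 45 / 29.0 * 1000
thickness = 40.3 mm

40.3


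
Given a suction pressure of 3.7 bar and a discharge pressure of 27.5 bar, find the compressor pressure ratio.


PR = P_high / P_low
PR = 27.5 / 3.7
PR = 7.432

7.432


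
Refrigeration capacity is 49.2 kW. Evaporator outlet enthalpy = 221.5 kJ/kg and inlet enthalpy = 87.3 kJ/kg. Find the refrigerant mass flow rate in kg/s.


dh = 221.5 - 87.3 = 134.2 kJ/kg
m_dot = Q / dh = 49.2 / 134.2 = 0.3666 kg/s

0.3666


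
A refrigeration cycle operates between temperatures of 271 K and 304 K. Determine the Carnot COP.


dT = 304 - 271 = 33 K
COP_carnot = T_cold / dT = 271 / 33
COP_carnot = 8.212

8.212


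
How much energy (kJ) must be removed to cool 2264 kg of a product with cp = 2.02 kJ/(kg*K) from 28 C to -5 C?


dT = 28 - (-5) = 33 K
Q = m * cp * dT = 2264 * 2.02 * 33
Q = 150918 kJ

150918


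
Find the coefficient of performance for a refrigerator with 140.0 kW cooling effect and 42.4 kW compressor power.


COP = Q_evap / W
COP = 140.0 / 42.4
COP = 3.302

3.302


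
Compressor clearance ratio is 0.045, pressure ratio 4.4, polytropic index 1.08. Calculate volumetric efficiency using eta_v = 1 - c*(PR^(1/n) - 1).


PR^(1/n) = 4.4^(1/1.08) = 3.94266171
eta_v = 1 - 0.045 * (3.94266171 - 1)
eta_v = 0.8676

0.8676


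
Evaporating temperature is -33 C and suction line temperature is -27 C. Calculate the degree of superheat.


Superheat = T_suction - T_evap
Superheat = -27 - (-33)
Superheat = 6 K

6


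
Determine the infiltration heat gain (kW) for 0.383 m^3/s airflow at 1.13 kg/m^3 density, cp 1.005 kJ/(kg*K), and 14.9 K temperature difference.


Q = V_dot * rho * cp * dT
Q = 0.383 * 1.13 * 1.005 * 14.9
Q = 6.481 kW

6.481


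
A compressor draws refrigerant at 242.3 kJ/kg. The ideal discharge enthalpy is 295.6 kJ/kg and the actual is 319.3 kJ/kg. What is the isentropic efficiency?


dh_ideal = 295.6 - 242.3 = 53.3 kJ/kg
dh_actual = 319.3 - 242.3 = 77.0 kJ/kg
eta_s = dh_ideal / dh_actual = 53.3 / 77.0
eta_s = 0.6922

0.6922


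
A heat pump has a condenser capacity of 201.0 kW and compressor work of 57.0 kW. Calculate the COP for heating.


COP_hp = Q_cond / W
COP_hp = 201.0 / 57.0
COP_hp = 3.526

3.526


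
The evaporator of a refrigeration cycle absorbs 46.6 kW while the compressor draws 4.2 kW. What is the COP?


COP = Q_evap / W
COP = 46.6 / 4.2
COP = 11.095

11.095


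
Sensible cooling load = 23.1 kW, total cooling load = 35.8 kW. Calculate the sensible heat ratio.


SHR = Q_sensible / Q_total
SHR = 23.1 / 35.8
SHR = 0.645

0.645


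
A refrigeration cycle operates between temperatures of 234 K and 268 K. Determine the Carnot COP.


dT = 268 - 234 = 34 K
COP_carnot = T_cold / dT = 234 / 34
COP_carnot = 6.882

6.882


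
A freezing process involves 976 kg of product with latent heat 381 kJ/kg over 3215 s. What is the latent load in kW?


Q_lat = m * h_fg / t
Q_lat = 976 * 381 / 3215
Q_lat = 115.66 kW

115.66


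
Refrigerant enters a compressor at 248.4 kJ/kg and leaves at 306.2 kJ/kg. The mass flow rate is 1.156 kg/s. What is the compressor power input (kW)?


dh = 306.2 - 248.4 = 57.8 kJ/kg
W = m_dot * dh = 1.156 * 57.8 = 66.82 kW

66.82


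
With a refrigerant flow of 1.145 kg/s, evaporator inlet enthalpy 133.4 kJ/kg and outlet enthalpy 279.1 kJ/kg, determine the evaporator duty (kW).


dh = 279.1 - 133.4 = 145.7 kJ/kg
Q_evap = m_dot * dh = 1.145 * 145.7
Q_evap = 166.83 kW

166.83


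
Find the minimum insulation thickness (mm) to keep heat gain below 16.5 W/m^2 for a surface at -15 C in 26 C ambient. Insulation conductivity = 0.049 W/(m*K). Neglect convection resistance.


dT = 26 - (-15) = 41 K
thickness = k * dT / q_max * 1000
thickness = 0.049 * 41 / 16.5 * 1000
thickness = 121.8 mm

121.8


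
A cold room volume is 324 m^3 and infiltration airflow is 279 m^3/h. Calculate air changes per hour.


ACH = flow / volume
ACH = 279 / 324
ACH = 0.861

0.861


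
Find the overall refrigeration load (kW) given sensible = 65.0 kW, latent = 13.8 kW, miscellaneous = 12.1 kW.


Q_total = Q_s + Q_l + Q_misc
Q_total = 65.0 + 13.8 + 12.1
Q_total = 90.9 kW

90.9


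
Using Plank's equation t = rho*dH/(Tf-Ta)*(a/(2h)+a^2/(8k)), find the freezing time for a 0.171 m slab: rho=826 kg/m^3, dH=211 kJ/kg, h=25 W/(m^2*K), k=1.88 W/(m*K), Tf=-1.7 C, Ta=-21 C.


dT = -1.7 - (-21) = 19.3 K
term1 = a/(2h) = 0.171/(2*25) = 0.00342
term2 = a^2/(8k) = 0.171^2/(8*1.88) = 0.001944215426
t = rho*dH*1000/dT * (term1 + term2)
t = 826*211*1000/19.3 * (0.00342 + 0.001944215426)
t = 48441 s

48441


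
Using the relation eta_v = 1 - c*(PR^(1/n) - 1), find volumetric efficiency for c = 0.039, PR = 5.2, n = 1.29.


PR^(1/n) = 5.2^(1/1.29) = 3.58956111
eta_v = 1 - 0.039 * (3.58956111 - 1)
eta_v = 0.899

0.899


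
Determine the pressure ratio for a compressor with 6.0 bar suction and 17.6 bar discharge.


PR = P_high / P_low
PR = 17.6 / 6.0
PR = 2.933

2.933


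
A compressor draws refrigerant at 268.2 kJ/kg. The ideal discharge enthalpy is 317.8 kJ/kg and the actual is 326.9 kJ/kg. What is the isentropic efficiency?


dh_ideal = 317.8 - 268.2 = 49.6 kJ/kg
dh_actual = 326.9 - 268.2 = 58.7 kJ/kg
eta_s = dh_ideal / dh_actual = 49.6 / 58.7
eta_s = 0.845

0.845


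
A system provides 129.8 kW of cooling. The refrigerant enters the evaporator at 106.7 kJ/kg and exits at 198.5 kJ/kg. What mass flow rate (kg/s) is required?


dh = 198.5 - 106.7 = 91.8 kJ/kg
m_dot = Q / dh = 129.8 / 91.8 = 1.4139 kg/s

1.4139


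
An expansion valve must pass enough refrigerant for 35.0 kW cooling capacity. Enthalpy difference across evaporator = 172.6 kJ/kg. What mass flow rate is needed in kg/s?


m_dot = Q / dh
m_dot = 35.0 / 172.6
m_dot = 0.2028 kg/s

0.2028


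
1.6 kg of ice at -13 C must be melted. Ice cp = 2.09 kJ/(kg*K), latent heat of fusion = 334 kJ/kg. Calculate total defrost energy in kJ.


Sensible heat = cp * dT = 2.09 * 13 = 27.17 kJ/kg
Total per kg = 27.17 + 334 = 361.17 kJ/kg
Q = m * total = 1.6 * 361.17
Q = 577.9 kJ

577.9
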